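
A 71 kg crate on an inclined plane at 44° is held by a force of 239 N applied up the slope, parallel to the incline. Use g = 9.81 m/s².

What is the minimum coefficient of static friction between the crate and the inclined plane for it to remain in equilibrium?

μ_s,min ≈ 0.489

N = m g cos θ = 501 N.
Friction must make up the shortfall along the incline: f = m g sin θ − P = 483.8 − 239 = 244.8 N.
At the threshold f = μ_s N, so μ_s,min = 244.8/501 = 0.489.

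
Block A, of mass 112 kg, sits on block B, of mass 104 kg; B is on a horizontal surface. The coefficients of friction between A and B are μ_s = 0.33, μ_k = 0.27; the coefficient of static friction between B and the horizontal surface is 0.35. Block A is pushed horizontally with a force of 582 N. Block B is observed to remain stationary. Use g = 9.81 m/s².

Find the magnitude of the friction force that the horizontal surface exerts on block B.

f ≈ 297 N

Normal force at the A–B interface: N₁ = m_A g = 1099 N.
Maximum static friction on A from B: μ_s N₁ = 0.33×1099 = 362.6 N.
P = 582 N exceeds that limit, so A slips over B and the interface friction becomes kinetic: f₁ = μ_k N₁ = 0.27×1099 = 297 N.
By Newton's third law B feels 297 N forward from A. With B stationary, the floor's static friction on B balances it: f₂ = 297 N (well within μ_s(m_A+m_B)g = 741.6 N).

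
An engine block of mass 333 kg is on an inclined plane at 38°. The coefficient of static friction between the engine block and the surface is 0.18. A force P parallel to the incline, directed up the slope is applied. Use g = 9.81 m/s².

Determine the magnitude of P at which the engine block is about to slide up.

P ≈ 2470 N

At impending motion up the slope, friction acts down-slope at its limit: f = μ_s N.
P is parallel to the surface, so N = m g cos θ = 2570 N.
Along the incline: P = m g sin θ + μ_s N = 2010 + 0.18×2570 = 2470 N.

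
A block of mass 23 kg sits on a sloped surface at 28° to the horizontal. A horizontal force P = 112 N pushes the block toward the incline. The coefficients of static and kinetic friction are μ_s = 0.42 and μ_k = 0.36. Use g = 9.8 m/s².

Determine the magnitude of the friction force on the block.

f ≈ 6.93 N (up the incline)

Resolve perpendicular to the incline: N = m g cos θ + P sin θ = 23×9.8×cos 28° + 112×sin 28° = 251.6 N.
Parallel to the incline: P cos θ − m g sin θ = 98.89 − 105.8 = -6.929 N; the friction needed to balance this is 6.929 N acting up the slope.
Maximum static friction: μ_s N = 0.42 × 251.6 = 105.7 N.
|f_req| = 6.929 ≤ 105.7 N → the block is in equilibrium; friction equals the required value.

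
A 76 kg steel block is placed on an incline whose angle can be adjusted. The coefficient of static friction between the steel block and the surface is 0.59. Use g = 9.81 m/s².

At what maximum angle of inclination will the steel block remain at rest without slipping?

θ_max ≈ 30.5°

At the slip threshold, m g sin θ = μ_s · m g cos θ, so tan θ = μ_s.
θ_max = arctan(0.59) = 30.5°.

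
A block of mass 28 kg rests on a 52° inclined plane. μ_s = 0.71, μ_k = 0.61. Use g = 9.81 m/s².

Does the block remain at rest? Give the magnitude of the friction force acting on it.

N = m g cos θ = 169 N.
Down-slope weight component: m g sin θ = 216 N.
μ_s N = 120 N.
216 > 120 N, so it slides; kinetic friction f = μ_k N = 0.61×169 = 103 N.

f ≈ 103 N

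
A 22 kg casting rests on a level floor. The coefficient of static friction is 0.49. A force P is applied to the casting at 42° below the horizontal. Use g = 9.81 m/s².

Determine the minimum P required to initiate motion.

N = m g + P sin α (the push presses the casting into the level floor).
At impending slip, P cos α = μ_s N = μ_s (m g + P sin α).
Solving: P (cos α − μ_s sin α) = μ_s m g → P = 0.49×216/(cos 42° − 0.49 sin 42°) = 106/0.4153 = 255 N.

P ≈ 255 N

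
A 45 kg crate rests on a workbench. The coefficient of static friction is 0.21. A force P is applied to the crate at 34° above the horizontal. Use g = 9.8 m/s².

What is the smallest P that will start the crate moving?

P ≈ 97.8 N

N = m g − P sin α (the pull lifts the crate).
At impending slip, P cos α = μ_s N = μ_s (m g − P sin α).
Solving: P (cos α + μ_s sin α) = μ_s m g → P = 0.21×441/(cos 34° + 0.21 sin 34°) = 92.6/0.9465 = 97.8 N.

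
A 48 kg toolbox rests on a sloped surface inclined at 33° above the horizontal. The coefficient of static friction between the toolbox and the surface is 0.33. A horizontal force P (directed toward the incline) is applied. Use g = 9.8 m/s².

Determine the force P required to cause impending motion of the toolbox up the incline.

P ≈ 586 N

At impending motion up the slope, friction acts down-slope at its limit: f = μ_s N.
Perpendicular to the incline: N = m g cos θ + P sin θ.
Along the incline: P cos θ = m g sin θ + μ_s N = m g sin θ + μ_s (m g cos θ + P sin θ).
Solving, P (cos θ − μ_s sin θ) = m g (sin θ + μ_s cos θ), so P = 48×9.8×(sin 33° + 0.33 cos 33°)/(cos 33° − 0.33 sin 33°) = 470×0.8214/0.6589 = 586 N.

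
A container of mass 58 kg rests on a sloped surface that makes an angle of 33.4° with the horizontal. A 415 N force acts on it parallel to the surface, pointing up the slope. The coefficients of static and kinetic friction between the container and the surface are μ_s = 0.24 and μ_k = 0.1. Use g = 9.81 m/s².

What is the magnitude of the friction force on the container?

The normal reaction is N = m g cos θ = 475 N.
For equilibrium along the incline the friction force must supply f = m g sin θ − P = 313.2 − 415 = -101.8 N (positive meaning up-slope).
The static-friction ceiling is μ_s N = 0.24 × 475 = 114 N.
Since |-101.8| ≤ 114 N, no slip — friction simply equals what equilibrium demands.

f ≈ 102 N (down the incline)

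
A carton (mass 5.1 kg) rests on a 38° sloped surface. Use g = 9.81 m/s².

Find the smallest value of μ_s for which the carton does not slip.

μ_s,min ≈ 0.781

At the slip threshold m g sin θ = μ_s m g cos θ, so μ_s,min = tan θ.
μ_s,min = tan 38° = 0.781.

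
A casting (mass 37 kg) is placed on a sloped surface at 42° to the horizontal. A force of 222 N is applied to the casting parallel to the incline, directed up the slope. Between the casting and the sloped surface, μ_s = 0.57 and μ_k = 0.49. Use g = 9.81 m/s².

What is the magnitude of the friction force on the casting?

f ≈ 20.9 N (up the incline)

The normal reaction is N = m g cos θ = 269.7 N.
The friction needed for equilibrium is m g sin θ − P = 242.9 − 222 = 20.87 N, measured positive up-slope.
Maximum static friction available: μ_s N = 0.57 × 269.7 = 153.8 N.
Since |20.87| ≤ 153.8 N, no slip — friction simply equals what equilibrium demands.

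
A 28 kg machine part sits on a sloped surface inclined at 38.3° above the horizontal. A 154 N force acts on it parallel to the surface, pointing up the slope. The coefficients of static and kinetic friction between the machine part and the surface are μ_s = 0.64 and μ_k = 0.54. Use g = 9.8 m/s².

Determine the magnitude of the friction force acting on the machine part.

Perpendicular to the surface, N = m g cos θ = 28·9.8·cos 38.3° = 215.3 N.
Parallel to the incline, ΣF = 0 gives f = m g sin θ − P = 170.1 − 154 = 16.07 N (up-slope positive).
The static-friction ceiling is μ_s N = 0.64 × 215.3 = 137.8 N.
Since |16.07| ≤ 137.8 N, no slip — friction simply equals what equilibrium demands.

f ≈ 16.1 N (up the incline)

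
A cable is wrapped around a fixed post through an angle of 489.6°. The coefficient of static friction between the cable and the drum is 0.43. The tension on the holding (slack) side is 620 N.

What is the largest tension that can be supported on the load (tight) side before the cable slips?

T_max ≈ 24400 N

At impending slip the capstan equation gives T₂/T₁ = e^{μβ} with β in radians.
β = 489.6° × π/180 = 8.545 rad.
e^{μβ} = e^{0.43×8.545} = 39.43.
T₂ = T₁ · e^{μβ} = 620 × 39.43 = 24400 N.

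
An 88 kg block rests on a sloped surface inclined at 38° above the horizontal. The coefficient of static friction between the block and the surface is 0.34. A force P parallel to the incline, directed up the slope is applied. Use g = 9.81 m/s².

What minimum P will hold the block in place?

The block tends to slide down (tan θ > μ_s), so at the point of impending slip friction acts up-slope at its limit: f = μ_s N.
P is parallel to the surface, so N = m g cos θ = 680 N.
Along the incline: P + μ_s N = m g sin θ, so P = 531 − 0.34×680 = 300 N.

P_min ≈ 300 N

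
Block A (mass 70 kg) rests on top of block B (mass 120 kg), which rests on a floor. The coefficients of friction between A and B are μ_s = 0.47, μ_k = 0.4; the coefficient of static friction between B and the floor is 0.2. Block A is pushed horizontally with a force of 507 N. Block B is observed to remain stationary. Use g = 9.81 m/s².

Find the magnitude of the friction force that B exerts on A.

The normal force B exerts on A is simply A's weight, N₁ = 686.7 N.
So the A–B interface can sustain at most μ_s N₁ = 322.7 N of static friction.
P = 507 N exceeds that limit, so A slips over B and the interface friction becomes kinetic: f₁ = μ_k N₁ = 0.4×686.7 = 275 N.
B experiences an equal 275 N forward from A (third law). B is in equilibrium, so the floor supplies f₂ = 275 N of static friction (limit μ_s(m_A+m_B)g = 372.8 N, not exceeded).

f ≈ 275 N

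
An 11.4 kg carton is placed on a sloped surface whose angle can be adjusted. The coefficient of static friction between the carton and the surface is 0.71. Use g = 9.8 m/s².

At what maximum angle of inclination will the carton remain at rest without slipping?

θ_max ≈ 35.4°

At the slip threshold, m g sin θ = μ_s · m g cos θ, so tan θ = μ_s.
θ_max = arctan(0.71) = 35.4°.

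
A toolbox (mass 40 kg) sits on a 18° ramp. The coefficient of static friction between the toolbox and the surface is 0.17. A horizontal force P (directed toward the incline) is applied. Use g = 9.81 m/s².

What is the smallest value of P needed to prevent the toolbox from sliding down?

The toolbox tends to slide down (tan θ > μ_s), so at the point of impending slip friction acts up-slope at its limit: f = μ_s N.
Perpendicular to the incline: N = m g cos θ + P sin θ.
Along the incline: P cos θ + μ_s N = m g sin θ, i.e. P cos θ + μ_s (m g cos θ + P sin θ) = m g sin θ.
Solving, P (cos θ + μ_s sin θ) = m g (sin θ − μ_s cos θ), so P = 392×0.1473/1.004 = 57.6 N.

P_min ≈ 57.6 N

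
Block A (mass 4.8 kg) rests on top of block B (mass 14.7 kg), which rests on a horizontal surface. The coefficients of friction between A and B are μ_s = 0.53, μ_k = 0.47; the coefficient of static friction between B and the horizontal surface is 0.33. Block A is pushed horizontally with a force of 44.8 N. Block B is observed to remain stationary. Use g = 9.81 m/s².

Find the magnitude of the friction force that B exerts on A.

Normal force at the A–B interface: N₁ = m_A g = 47.09 N.
So the A–B interface can sustain at most μ_s N₁ = 24.96 N of static friction.
P = 44.8 N exceeds that limit, so A slips over B and the interface friction becomes kinetic: f₁ = μ_k N₁ = 0.47×47.09 = 22.1 N.
By Newton's third law B feels 22.1 N forward from A. With B stationary, the floor's static friction on B balances it: f₂ = 22.1 N (well within μ_s(m_A+m_B)g = 63.13 N).

f ≈ 22.1 N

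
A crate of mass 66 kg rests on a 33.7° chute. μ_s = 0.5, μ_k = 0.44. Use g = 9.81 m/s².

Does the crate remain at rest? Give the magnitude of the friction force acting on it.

f ≈ 237 N

N = m g cos θ = 539 N.
Down-slope weight component: m g sin θ = 359 N.
μ_s N = 269 N.
359 > 269 N, so it slides; kinetic friction f = μ_k N = 0.44×539 = 237 N.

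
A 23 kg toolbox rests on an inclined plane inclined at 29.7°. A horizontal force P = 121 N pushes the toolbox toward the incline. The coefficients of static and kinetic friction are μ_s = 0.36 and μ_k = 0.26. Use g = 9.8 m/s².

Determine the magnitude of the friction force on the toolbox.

f ≈ 6.57 N (up the incline)

Normal direction: N = m g cos θ + P sin θ = 255.7 N.
Along the incline, the net driving force (taking up-slope positive) is P cos θ − m g sin θ = 105.1 − 111.7 = -6.572 N, so equilibrium requires friction f = 6.572 N (up-slope).
The limit of static friction is μ_s N = 92.07 N.
|f_req| = 6.572 ≤ 92.07 N → the toolbox is in equilibrium; friction equals the required value.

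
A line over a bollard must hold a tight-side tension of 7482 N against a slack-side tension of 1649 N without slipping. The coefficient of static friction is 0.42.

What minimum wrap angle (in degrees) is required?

T₂/T₁ = e^{μβ} → β = ln(T₂/T₁)/μ.
β = ln(7482/1649)/0.42 = 1.512/0.42 = 3.601 rad.
In degrees: β = 3.601 × 180/π = 206°.

β_min ≈ 206°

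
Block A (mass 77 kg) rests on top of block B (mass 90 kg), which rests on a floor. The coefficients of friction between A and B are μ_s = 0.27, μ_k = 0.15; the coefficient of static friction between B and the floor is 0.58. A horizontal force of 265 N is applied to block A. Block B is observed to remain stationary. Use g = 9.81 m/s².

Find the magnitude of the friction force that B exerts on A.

f ≈ 113 N

Between the blocks, N₁ = m_A g = 755.4 N.
Maximum static friction on A from B: μ_s N₁ = 0.27×755.4 = 203.9 N.
P = 265 N exceeds that limit, so A slips over B and the interface friction becomes kinetic: f₁ = μ_k N₁ = 0.15×755.4 = 113 N.
B experiences an equal 113 N forward from A (third law). B is in equilibrium, so the floor supplies f₂ = 113 N of static friction (limit μ_s(m_A+m_B)g = 950.2 N, not exceeded).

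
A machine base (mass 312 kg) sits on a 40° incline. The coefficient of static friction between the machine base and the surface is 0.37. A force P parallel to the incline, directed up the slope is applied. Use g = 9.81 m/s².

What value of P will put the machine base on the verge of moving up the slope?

At impending motion up the slope, friction acts down-slope at its limit: f = μ_s N.
P is parallel to the surface, so N = m g cos θ = 2340 N.
Along the incline: P = m g sin θ + μ_s N = 1970 + 0.37×2340 = 2830 N.

P ≈ 2830 N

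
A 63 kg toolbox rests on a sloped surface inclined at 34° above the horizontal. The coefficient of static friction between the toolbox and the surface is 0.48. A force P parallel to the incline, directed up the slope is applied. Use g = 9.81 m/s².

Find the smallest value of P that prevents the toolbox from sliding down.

The toolbox tends to slide down (tan θ > μ_s), so at the point of impending slip friction acts up-slope at its limit: f = μ_s N.
P is parallel to the surface, so N = m g cos θ = 512 N.
Along the incline: P + μ_s N = m g sin θ, so P = 346 − 0.48×512 = 99.7 N.

P_min ≈ 99.7 N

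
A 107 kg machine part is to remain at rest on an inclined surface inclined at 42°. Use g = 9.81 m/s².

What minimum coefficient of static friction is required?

At the slip threshold m g sin θ = μ_s m g cos θ, so μ_s,min = tan θ.
μ_s,min = tan 42° = 0.9.

μ_s,min ≈ 0.9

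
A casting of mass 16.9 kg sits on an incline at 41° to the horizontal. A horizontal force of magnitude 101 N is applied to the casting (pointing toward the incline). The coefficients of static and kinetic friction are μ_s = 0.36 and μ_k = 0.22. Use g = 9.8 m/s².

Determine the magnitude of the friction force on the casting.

f ≈ 32.4 N (up the incline)

The horizontal push has a component P sin θ into the surface, so N = m g cos θ + P sin θ = 125 + 66.26 = 191.3 N.
Parallel to the incline: P cos θ − m g sin θ = 76.23 − 108.7 = -32.43 N; the friction needed to balance this is 32.43 N acting up the slope.
Maximum static friction: μ_s N = 0.36 × 191.3 = 68.85 N.
Since 32.43 N is within the 68.85 N limit, the casting stays put and friction is exactly 32.4 N.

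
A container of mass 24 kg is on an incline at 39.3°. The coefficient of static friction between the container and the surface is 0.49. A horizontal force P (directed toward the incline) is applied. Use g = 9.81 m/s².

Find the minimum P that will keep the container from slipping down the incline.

P_min ≈ 55.2 N

The container tends to slide down (tan θ > μ_s), so at the point of impending slip friction acts up-slope at its limit: f = μ_s N.
Perpendicular to the incline: N = m g cos θ + P sin θ.
Along the incline: P cos θ + μ_s N = m g sin θ, i.e. P cos θ + μ_s (m g cos θ + P sin θ) = m g sin θ.
Solving, P (cos θ + μ_s sin θ) = m g (sin θ − μ_s cos θ), so P = 235×0.2542/1.084 = 55.2 N.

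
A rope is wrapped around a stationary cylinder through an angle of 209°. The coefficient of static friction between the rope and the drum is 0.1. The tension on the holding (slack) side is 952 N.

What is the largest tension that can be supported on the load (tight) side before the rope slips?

At impending slip the capstan equation gives T₂/T₁ = e^{μβ} with β in radians.
β = 209° × π/180 = 3.648 rad.
e^{μβ} = e^{0.1×3.648} = 1.44.
T₂ = T₁ · e^{μβ} = 952 × 1.44 = 1370 N.

T_max ≈ 1370 N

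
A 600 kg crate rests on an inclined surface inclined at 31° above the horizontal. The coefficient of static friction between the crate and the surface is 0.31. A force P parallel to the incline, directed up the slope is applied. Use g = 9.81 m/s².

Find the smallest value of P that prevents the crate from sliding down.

The crate tends to slide down (tan θ > μ_s), so at the point of impending slip friction acts up-slope at its limit: f = μ_s N.
P is parallel to the surface, so N = m g cos θ = 5050 N.
Along the incline: P + μ_s N = m g sin θ, so P = 3030 − 0.31×5050 = 1470 N.

P_min ≈ 1470 N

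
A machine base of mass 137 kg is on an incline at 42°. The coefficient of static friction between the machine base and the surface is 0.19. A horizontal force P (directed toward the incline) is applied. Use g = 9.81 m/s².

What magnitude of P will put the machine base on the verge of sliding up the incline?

P ≈ 1770 N

At impending motion up the slope, friction acts down-slope at its limit: f = μ_s N.
Perpendicular to the incline: N = m g cos θ + P sin θ.
Along the incline: P cos θ = m g sin θ + μ_s N = m g sin θ + μ_s (m g cos θ + P sin θ).
Solving, P (cos θ − μ_s sin θ) = m g (sin θ + μ_s cos θ), so P = 137×9.81×(sin 42° + 0.19 cos 42°)/(cos 42° − 0.19 sin 42°) = 1340×0.8103/0.616 = 1770 N.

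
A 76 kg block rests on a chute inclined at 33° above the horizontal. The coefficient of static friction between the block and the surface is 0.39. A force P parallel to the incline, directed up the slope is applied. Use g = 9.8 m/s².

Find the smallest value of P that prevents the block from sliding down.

P_min ≈ 162 N

The block tends to slide down (tan θ > μ_s), so at the point of impending slip friction acts up-slope at its limit: f = μ_s N.
P is parallel to the surface, so N = m g cos θ = 625 N.
Along the incline: P + μ_s N = m g sin θ, so P = 406 − 0.39×625 = 162 N.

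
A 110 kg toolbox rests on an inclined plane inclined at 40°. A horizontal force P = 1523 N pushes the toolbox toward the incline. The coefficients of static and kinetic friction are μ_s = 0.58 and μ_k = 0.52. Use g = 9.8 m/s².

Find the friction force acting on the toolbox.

The horizontal push has a component P sin θ into the surface, so N = m g cos θ + P sin θ = 825.8 + 979 = 1805 N.
Parallel to the incline: P cos θ − m g sin θ = 1167 − 692.9 = 473.8 N; the friction needed to balance this is 473.8 N acting down the slope.
Maximum static friction: μ_s N = 0.58 × 1805 = 1047 N.
Since 473.8 N is within the 1047 N limit, the toolbox stays put and friction is exactly 474 N.

f ≈ 474 N (down the incline)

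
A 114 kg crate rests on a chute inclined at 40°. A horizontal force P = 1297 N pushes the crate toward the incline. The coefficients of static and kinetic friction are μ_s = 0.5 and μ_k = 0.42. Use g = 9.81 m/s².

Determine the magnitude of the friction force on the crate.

f ≈ 275 N (down the incline)

The horizontal push has a component P sin θ into the surface, so N = m g cos θ + P sin θ = 856.7 + 833.7 = 1690 N.
Along the incline, the net driving force (taking up-slope positive) is P cos θ − m g sin θ = 993.6 − 718.9 = 274.7 N, so equilibrium requires friction f = -274.7 N (down-slope).
The limit of static friction is μ_s N = 845.2 N.
|f_req| = 274.7 ≤ 845.2 N → the crate is in equilibrium; friction equals the required value.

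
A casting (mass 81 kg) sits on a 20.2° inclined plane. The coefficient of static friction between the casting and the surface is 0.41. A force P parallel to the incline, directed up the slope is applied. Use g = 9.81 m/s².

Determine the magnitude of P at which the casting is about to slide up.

P ≈ 580 N

At impending motion up the slope, friction acts down-slope at its limit: f = μ_s N.
P is parallel to the surface, so N = m g cos θ = 746 N.
Along the incline: P = m g sin θ + μ_s N = 274 + 0.41×746 = 580 N.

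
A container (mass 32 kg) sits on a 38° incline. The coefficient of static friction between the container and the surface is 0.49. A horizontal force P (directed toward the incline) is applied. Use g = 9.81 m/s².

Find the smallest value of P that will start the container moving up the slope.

At impending motion up the slope, friction acts down-slope at its limit: f = μ_s N.
Perpendicular to the incline: N = m g cos θ + P sin θ.
Along the incline: P cos θ = m g sin θ + μ_s N = m g sin θ + μ_s (m g cos θ + P sin θ).
Solving, P (cos θ − μ_s sin θ) = m g (sin θ + μ_s cos θ), so P = 32×9.81×(sin 38° + 0.49 cos 38°)/(cos 38° − 0.49 sin 38°) = 314×1.002/0.4863 = 647 N.

P ≈ 647 N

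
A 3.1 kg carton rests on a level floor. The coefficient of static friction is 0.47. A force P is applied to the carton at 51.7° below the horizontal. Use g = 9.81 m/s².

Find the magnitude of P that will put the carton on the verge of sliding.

P ≈ 57 N

N = m g + P sin α (the push presses the carton into the level floor).
At impending slip, P cos α = μ_s N = μ_s (m g + P sin α).
Solving: P (cos α − μ_s sin α) = μ_s m g → P = 0.47×30.4/(cos 51.7° − 0.47 sin 51.7°) = 14.3/0.2509 = 57 N.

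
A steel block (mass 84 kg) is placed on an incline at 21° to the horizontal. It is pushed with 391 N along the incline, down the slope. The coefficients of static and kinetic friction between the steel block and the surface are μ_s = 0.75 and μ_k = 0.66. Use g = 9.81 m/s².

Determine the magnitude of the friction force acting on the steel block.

f ≈ 508 N (up the incline)

The normal reaction is N = m g cos θ = 769.3 N.
For equilibrium along the incline the friction force must supply f = m g sin θ + P = 295.3 + 391 = 686.3 N (positive meaning up-slope).
Static friction can supply at most μ_s N = 577 N.
|686.3| exceeds 577 N, so the steel block slips down-slope; friction is kinetic, f = μ_k N = 0.66×769.3 = 508 N.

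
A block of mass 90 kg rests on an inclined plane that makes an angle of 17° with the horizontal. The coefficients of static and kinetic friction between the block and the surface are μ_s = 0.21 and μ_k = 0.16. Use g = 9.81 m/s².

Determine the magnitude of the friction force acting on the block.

The normal reaction is N = m g cos θ = 844.3 N.
For equilibrium along the incline, friction must balance the weight component: f = m g sin θ = 258.1 N up the slope.
Maximum static friction available: μ_s N = 0.21 × 844.3 = 177.3 N.
Since |258.1| > 177.3 N, static friction cannot hold it; the block slides down the incline and kinetic friction applies: f = μ_k N = 0.16 × 844.3 = 135 N.

f ≈ 135 N (up the incline)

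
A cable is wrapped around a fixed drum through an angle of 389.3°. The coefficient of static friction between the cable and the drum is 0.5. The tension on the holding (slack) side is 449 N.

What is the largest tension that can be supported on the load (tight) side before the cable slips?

T_max ≈ 13400 N

At impending slip the capstan equation gives T₂/T₁ = e^{μβ} with β in radians.
β = 389.3° × π/180 = 6.795 rad.
e^{μβ} = e^{0.5×6.795} = 29.88.
T₂ = T₁ · e^{μβ} = 449 × 29.88 = 13400 N.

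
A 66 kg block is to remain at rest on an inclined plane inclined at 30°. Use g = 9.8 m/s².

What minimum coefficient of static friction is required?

At the slip threshold m g sin θ = μ_s m g cos θ, so μ_s,min = tan θ.
μ_s,min = tan 30° = 0.577.

μ_s,min ≈ 0.577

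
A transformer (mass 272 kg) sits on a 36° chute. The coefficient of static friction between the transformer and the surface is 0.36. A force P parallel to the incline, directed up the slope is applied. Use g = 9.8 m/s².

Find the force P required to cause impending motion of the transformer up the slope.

P ≈ 2340 N

At impending motion up the slope, friction acts down-slope at its limit: f = μ_s N.
P is parallel to the surface, so N = m g cos θ = 2160 N.
Along the incline: P = m g sin θ + μ_s N = 1570 + 0.36×2160 = 2340 N.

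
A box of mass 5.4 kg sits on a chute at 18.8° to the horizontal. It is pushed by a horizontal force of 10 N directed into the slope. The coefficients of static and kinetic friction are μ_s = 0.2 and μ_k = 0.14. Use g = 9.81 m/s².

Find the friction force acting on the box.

f ≈ 7.61 N (up the incline)

The horizontal push has a component P sin θ into the surface, so N = m g cos θ + P sin θ = 50.15 + 3.223 = 53.37 N.
Parallel to the incline: P cos θ − m g sin θ = 9.466 − 17.07 = -7.605 N; the friction needed to balance this is 7.605 N acting up the slope.
The limit of static friction is μ_s N = 10.67 N.
Since 7.605 N is within the 10.67 N limit, the box stays put and friction is exactly 7.61 N.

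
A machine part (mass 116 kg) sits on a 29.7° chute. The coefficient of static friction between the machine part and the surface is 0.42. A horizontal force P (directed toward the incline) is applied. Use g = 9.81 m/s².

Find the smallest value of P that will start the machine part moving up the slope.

At impending motion up the slope, friction acts down-slope at its limit: f = μ_s N.
Perpendicular to the incline: N = m g cos θ + P sin θ.
Along the incline: P cos θ = m g sin θ + μ_s N = m g sin θ + μ_s (m g cos θ + P sin θ).
Solving, P (cos θ − μ_s sin θ) = m g (sin θ + μ_s cos θ), so P = 116×9.81×(sin 29.7° + 0.42 cos 29.7°)/(cos 29.7° − 0.42 sin 29.7°) = 1140×0.8603/0.6605 = 1480 N.

P ≈ 1480 N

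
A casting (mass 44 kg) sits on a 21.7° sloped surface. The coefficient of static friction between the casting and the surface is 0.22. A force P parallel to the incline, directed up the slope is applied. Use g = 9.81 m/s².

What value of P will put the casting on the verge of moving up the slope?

P ≈ 248 N

At impending motion up the slope, friction acts down-slope at its limit: f = μ_s N.
P is parallel to the surface, so N = m g cos θ = 401 N.
Along the incline: P = m g sin θ + μ_s N = 160 + 0.22×401 = 248 N.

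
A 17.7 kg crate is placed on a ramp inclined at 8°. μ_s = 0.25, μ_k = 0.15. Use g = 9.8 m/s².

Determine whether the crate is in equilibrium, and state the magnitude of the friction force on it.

N = m g cos θ = 172 N.
Down-slope weight component: m g sin θ = 24.1 N.
μ_s N = 42.9 N.
24.1 ≤ 42.9 N, so it stays put; friction = 24.1 N.

f ≈ 24.1 N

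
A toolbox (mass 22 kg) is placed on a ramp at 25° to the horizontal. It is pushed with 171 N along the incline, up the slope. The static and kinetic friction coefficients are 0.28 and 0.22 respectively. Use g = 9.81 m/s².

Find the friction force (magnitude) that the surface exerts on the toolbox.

f ≈ 43 N (down the incline)

Perpendicular to the surface, N = m g cos θ = 22·9.81·cos 25° = 195.6 N.
The friction needed for equilibrium is m g sin θ − P = 91.21 − 171 = -79.79 N, measured positive up-slope.
The static-friction ceiling is μ_s N = 0.28 × 195.6 = 54.77 N.
|-79.79| exceeds 54.77 N, so the toolbox slips up-slope; friction is kinetic, f = μ_k N = 0.22×195.6 = 43 N.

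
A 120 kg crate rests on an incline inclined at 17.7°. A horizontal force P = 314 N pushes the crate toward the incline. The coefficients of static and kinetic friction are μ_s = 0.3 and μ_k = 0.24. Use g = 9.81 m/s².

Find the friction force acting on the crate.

Normal direction: N = m g cos θ + P sin θ = 1217 N.
Along the incline, the net driving force (taking up-slope positive) is P cos θ − m g sin θ = 299.1 − 357.9 = -58.77 N, so equilibrium requires friction f = 58.77 N (up-slope).
Maximum static friction: μ_s N = 0.3 × 1217 = 365.1 N.
|f_req| = 58.77 ≤ 365.1 N → the crate is in equilibrium; friction equals the required value.

f ≈ 58.8 N (up the incline)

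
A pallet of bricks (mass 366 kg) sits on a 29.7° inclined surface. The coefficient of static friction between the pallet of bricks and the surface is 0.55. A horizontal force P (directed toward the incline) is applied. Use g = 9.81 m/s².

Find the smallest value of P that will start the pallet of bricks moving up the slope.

P ≈ 5860 N

At impending motion up the slope, friction acts down-slope at its limit: f = μ_s N.
Perpendicular to the incline: N = m g cos θ + P sin θ.
Along the incline: P cos θ = m g sin θ + μ_s N = m g sin θ + μ_s (m g cos θ + P sin θ).
Solving, P (cos θ − μ_s sin θ) = m g (sin θ + μ_s cos θ), so P = 366×9.81×(sin 29.7° + 0.55 cos 29.7°)/(cos 29.7° − 0.55 sin 29.7°) = 3590×0.9732/0.5961 = 5860 N.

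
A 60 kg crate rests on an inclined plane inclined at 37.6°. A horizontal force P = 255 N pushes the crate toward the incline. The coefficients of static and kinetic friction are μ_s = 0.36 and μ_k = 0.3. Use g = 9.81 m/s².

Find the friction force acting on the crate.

Normal direction: N = m g cos θ + P sin θ = 621.9 N.
Parallel to the incline: P cos θ − m g sin θ = 202 − 359.1 = -157.1 N; the friction needed to balance this is 157.1 N acting up the slope.
The limit of static friction is μ_s N = 223.9 N.
Since 157.1 N is within the 223.9 N limit, the crate stays put and friction is exactly 157 N.

f ≈ 157 N (up the incline)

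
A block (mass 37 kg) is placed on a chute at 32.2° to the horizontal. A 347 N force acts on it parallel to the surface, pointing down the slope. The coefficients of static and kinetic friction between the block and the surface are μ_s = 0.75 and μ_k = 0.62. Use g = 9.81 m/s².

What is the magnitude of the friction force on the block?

f ≈ 190 N (up the incline)

Normal force: N = m g cos θ = 37 × 9.81 × cos 32.2° = 307.1 N.
For equilibrium along the incline the friction force must supply f = m g sin θ + P = 193.4 + 347 = 540.4 N (positive meaning up-slope).
Maximum static friction available: μ_s N = 0.75 × 307.1 = 230.4 N.
|540.4| exceeds 230.4 N, so the block slips down-slope; friction is kinetic, f = μ_k N = 0.62×307.1 = 190 N.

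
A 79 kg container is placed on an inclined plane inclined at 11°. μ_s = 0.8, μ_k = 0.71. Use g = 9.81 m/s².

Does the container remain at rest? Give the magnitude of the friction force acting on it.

f ≈ 148 N

N = m g cos θ = 761 N.
Down-slope weight component: m g sin θ = 148 N.
μ_s N = 609 N.
148 ≤ 609 N, so it stays put; friction = 148 N.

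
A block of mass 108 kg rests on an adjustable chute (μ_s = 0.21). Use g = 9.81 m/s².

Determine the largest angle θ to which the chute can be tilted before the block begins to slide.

At the slip threshold, m g sin θ = μ_s · m g cos θ, so tan θ = μ_s.
θ_max = arctan(0.21) = 11.9°.

θ_max ≈ 11.9°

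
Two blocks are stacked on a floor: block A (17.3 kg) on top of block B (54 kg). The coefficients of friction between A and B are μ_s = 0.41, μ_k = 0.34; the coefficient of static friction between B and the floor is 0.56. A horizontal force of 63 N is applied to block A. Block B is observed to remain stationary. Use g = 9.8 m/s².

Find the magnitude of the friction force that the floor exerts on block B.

The normal force B exerts on A is simply A's weight, N₁ = 169.5 N.
So the A–B interface can sustain at most μ_s N₁ = 69.51 N of static friction.
P = 63 N is within that limit, so A and B move together (both at rest); the A–B friction is simply f₁ = P = 63 N.
By Newton's third law B feels 63 N forward from A. With B stationary, the floor's static friction on B balances it: f₂ = 63 N (well within μ_s(m_A+m_B)g = 391.3 N).

f ≈ 63 N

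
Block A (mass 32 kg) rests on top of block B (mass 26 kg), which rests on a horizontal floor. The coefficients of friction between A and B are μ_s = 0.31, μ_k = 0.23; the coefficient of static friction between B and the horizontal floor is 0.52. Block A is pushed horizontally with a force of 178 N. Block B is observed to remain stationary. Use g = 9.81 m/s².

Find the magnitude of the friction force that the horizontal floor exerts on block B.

f ≈ 72.2 N

Between the blocks, N₁ = m_A g = 313.9 N.
Maximum static friction on A from B: μ_s N₁ = 0.31×313.9 = 97.32 N.
P = 178 N exceeds that limit, so A slips over B and the interface friction becomes kinetic: f₁ = μ_k N₁ = 0.23×313.9 = 72.2 N.
B experiences an equal 72.2 N forward from A (third law). B is in equilibrium, so the floor supplies f₂ = 72.2 N of static friction (limit μ_s(m_A+m_B)g = 295.9 N, not exceeded).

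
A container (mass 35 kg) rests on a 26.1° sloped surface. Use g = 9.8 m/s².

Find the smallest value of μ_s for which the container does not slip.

At the slip threshold m g sin θ = μ_s m g cos θ, so μ_s,min = tan θ.
μ_s,min = tan 26.1° = 0.49.

μ_s,min ≈ 0.49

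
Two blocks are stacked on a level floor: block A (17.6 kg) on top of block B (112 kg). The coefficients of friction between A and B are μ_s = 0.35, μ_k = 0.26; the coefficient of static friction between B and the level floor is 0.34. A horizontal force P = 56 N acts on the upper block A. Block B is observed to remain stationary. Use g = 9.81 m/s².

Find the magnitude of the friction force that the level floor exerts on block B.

f ≈ 56 N

The normal force B exerts on A is simply A's weight, N₁ = 172.7 N.
So the A–B interface can sustain at most μ_s N₁ = 60.43 N of static friction.
P = 56 N is within that limit, so A and B move together (both at rest); the A–B friction is simply f₁ = P = 56 N.
By Newton's third law B feels 56 N forward from A. With B stationary, the floor's static friction on B balances it: f₂ = 56 N (well within μ_s(m_A+m_B)g = 432.3 N).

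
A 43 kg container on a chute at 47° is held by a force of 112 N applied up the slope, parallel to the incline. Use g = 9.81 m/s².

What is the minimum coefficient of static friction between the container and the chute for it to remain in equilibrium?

μ_s,min ≈ 0.683

N = m g cos θ = 287.7 N.
Friction must make up the shortfall along the incline: f = m g sin θ − P = 308.5 − 112 = 196.5 N.
At the threshold f = μ_s N, so μ_s,min = 196.5/287.7 = 0.683.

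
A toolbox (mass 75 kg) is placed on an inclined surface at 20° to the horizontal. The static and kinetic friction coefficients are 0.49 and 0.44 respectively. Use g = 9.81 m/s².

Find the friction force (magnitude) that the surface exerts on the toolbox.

Perpendicular to the surface, N = m g cos θ = 75·9.81·cos 20° = 691.4 N.
For equilibrium along the incline, friction must balance the weight component: f = m g sin θ = 251.6 N up the slope.
Maximum static friction available: μ_s N = 0.49 × 691.4 = 338.8 N.
Since |251.6| ≤ 338.8 N, the toolbox remains in static equilibrium and friction takes exactly the required value.

f ≈ 252 N (up the incline)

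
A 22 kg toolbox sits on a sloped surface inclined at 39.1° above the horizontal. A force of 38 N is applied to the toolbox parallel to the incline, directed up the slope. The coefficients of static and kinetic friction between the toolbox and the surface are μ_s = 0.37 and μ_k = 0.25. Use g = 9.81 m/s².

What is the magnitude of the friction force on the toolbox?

f ≈ 41.9 N (up the incline)

The normal reaction is N = m g cos θ = 167.5 N.
Parallel to the incline, ΣF = 0 gives f = m g sin θ − P = 136.1 − 38 = 98.11 N (up-slope positive).
Maximum static friction available: μ_s N = 0.37 × 167.5 = 61.97 N.
Since |98.11| > 61.97 N, static friction cannot hold it; the toolbox slides down the incline and kinetic friction applies: f = μ_k N = 0.25 × 167.5 = 41.9 N.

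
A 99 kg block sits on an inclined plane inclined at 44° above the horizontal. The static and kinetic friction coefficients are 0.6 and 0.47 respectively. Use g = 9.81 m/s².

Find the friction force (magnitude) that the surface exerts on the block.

Normal force: N = m g cos θ = 99 × 9.81 × cos 44° = 698.6 N.
For equilibrium along the incline, friction must balance the weight component: f = m g sin θ = 674.6 N up the slope.
Static friction can supply at most μ_s N = 419.2 N.
|674.6| exceeds 419.2 N, so the block slips down-slope; friction is kinetic, f = μ_k N = 0.47×698.6 = 328 N.

f ≈ 328 N (up the incline)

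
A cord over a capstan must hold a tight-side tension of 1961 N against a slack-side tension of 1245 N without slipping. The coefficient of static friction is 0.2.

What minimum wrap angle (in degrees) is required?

β_min ≈ 130°

T₂/T₁ = e^{μβ} → β = ln(T₂/T₁)/μ.
β = ln(1961/1245)/0.2 = 0.4543/0.2 = 2.272 rad.
In degrees: β = 2.272 × 180/π = 130°.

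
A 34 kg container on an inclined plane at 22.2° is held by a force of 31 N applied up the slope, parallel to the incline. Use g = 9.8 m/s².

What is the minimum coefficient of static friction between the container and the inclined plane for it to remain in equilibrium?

μ_s,min ≈ 0.308

N = m g cos θ = 308.5 N.
Friction must make up the shortfall along the incline: f = m g sin θ − P = 125.9 − 31 = 94.9 N.
At the threshold f = μ_s N, so μ_s,min = 94.9/308.5 = 0.308.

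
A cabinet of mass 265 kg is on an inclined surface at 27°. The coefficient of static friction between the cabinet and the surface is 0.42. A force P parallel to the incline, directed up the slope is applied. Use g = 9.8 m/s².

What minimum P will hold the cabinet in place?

P_min ≈ 207 N

The cabinet tends to slide down (tan θ > μ_s), so at the point of impending slip friction acts up-slope at its limit: f = μ_s N.
P is parallel to the surface, so N = m g cos θ = 2310 N.
Along the incline: P + μ_s N = m g sin θ, so P = 1180 − 0.42×2310 = 207 N.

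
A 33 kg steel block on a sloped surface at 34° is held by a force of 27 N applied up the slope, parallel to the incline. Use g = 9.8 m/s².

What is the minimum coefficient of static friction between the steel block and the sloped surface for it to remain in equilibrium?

μ_s,min ≈ 0.574

N = m g cos θ = 268.1 N.
Friction must make up the shortfall along the incline: f = m g sin θ − P = 180.8 − 27 = 153.8 N.
At the threshold f = μ_s N, so μ_s,min = 153.8/268.1 = 0.574.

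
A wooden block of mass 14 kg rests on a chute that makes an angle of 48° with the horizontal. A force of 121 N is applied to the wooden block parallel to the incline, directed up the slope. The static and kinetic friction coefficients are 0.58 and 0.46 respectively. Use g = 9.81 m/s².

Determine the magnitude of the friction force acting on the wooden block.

The normal reaction is N = m g cos θ = 91.9 N.
Parallel to the incline, ΣF = 0 gives f = m g sin θ − P = 102.1 − 121 = -18.94 N (up-slope positive).
The static-friction ceiling is μ_s N = 0.58 × 91.9 = 53.3 N.
Since |-18.94| ≤ 53.3 N, static friction is sufficient; f equals the required value, not μ_s N.

f ≈ 18.9 N (down the incline)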